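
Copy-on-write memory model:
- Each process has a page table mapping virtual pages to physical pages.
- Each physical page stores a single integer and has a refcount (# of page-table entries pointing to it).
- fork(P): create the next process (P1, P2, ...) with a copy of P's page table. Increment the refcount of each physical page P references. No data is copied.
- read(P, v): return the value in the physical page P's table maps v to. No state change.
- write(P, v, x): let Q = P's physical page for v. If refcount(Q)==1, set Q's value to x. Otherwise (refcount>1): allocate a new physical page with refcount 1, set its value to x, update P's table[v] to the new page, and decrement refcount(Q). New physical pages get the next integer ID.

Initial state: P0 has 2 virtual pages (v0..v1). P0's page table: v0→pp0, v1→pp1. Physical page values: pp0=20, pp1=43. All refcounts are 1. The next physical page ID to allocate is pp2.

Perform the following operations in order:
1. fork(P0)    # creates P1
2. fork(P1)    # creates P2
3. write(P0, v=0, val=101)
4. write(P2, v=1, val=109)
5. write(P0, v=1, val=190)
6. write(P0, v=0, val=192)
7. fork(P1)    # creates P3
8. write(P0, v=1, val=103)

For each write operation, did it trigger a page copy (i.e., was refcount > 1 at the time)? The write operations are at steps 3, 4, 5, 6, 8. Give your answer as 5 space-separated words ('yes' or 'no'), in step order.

Op 1: fork(P0) -> P1. 2 ppages; refcounts: pp0:2 pp1:2
Op 2: fork(P1) -> P2. 2 ppages; refcounts: pp0:3 pp1:3
Op 3: write(P0, v0, 101). refcount(pp0)=3>1 -> COPY to pp2. 3 ppages; refcounts: pp0:2 pp1:3 pp2:1
Op 4: write(P2, v1, 109). refcount(pp1)=3>1 -> COPY to pp3. 4 ppages; refcounts: pp0:2 pp1:2 pp2:1 pp3:1
Op 5: write(P0, v1, 190). refcount(pp1)=2>1 -> COPY to pp4. 5 ppages; refcounts: pp0:2 pp1:1 pp2:1 pp3:1 pp4:1
Op 6: write(P0, v0, 192). refcount(pp2)=1 -> write in place. 5 ppages; refcounts: pp0:2 pp1:1 pp2:1 pp3:1 pp4:1
Op 7: fork(P1) -> P3. 5 ppages; refcounts: pp0:3 pp1:2 pp2:1 pp3:1 pp4:1
Op 8: write(P0, v1, 103). refcount(pp4)=1 -> write in place. 5 ppages; refcounts: pp0:3 pp1:2 pp2:1 pp3:1 pp4:1

yes yes yes no no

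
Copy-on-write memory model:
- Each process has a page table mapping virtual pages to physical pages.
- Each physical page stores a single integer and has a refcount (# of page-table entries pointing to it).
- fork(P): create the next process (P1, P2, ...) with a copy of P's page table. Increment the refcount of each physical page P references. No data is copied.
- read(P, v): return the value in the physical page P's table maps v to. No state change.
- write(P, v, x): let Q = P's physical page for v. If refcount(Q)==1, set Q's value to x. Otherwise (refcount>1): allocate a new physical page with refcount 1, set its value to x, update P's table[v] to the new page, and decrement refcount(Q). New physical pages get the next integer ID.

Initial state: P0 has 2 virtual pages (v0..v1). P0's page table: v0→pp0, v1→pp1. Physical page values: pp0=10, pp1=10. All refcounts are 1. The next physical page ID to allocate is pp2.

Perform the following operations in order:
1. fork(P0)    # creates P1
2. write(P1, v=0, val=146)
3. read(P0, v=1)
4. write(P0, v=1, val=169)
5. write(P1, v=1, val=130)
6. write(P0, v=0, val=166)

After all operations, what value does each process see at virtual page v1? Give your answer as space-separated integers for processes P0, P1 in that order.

Answer: 169 130

Derivation:
Op 1: fork(P0) -> P1. 2 ppages; refcounts: pp0:2 pp1:2
Op 2: write(P1, v0, 146). refcount(pp0)=2>1 -> COPY to pp2. 3 ppages; refcounts: pp0:1 pp1:2 pp2:1
Op 3: read(P0, v1) -> 10. No state change.
Op 4: write(P0, v1, 169). refcount(pp1)=2>1 -> COPY to pp3. 4 ppages; refcounts: pp0:1 pp1:1 pp2:1 pp3:1
Op 5: write(P1, v1, 130). refcount(pp1)=1 -> write in place. 4 ppages; refcounts: pp0:1 pp1:1 pp2:1 pp3:1
Op 6: write(P0, v0, 166). refcount(pp0)=1 -> write in place. 4 ppages; refcounts: pp0:1 pp1:1 pp2:1 pp3:1
P0: v1 -> pp3 = 169
P1: v1 -> pp1 = 130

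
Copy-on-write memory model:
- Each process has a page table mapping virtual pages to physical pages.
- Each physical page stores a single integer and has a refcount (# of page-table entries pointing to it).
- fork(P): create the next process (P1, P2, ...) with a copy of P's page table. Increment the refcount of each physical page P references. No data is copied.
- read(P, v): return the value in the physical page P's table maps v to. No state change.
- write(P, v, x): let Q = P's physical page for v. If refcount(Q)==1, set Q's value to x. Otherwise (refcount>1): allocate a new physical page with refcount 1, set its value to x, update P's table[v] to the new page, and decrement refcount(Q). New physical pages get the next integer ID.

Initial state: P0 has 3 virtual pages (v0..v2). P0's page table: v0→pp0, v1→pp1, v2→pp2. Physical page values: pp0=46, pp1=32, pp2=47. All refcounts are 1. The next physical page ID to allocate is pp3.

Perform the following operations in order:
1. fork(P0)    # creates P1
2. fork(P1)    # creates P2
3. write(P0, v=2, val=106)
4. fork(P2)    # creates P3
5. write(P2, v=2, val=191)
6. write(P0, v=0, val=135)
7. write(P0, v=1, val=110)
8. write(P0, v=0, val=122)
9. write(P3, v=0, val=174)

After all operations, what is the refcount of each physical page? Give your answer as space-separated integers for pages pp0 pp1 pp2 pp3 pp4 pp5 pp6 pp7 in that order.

Op 1: fork(P0) -> P1. 3 ppages; refcounts: pp0:2 pp1:2 pp2:2
Op 2: fork(P1) -> P2. 3 ppages; refcounts: pp0:3 pp1:3 pp2:3
Op 3: write(P0, v2, 106). refcount(pp2)=3>1 -> COPY to pp3. 4 ppages; refcounts: pp0:3 pp1:3 pp2:2 pp3:1
Op 4: fork(P2) -> P3. 4 ppages; refcounts: pp0:4 pp1:4 pp2:3 pp3:1
Op 5: write(P2, v2, 191). refcount(pp2)=3>1 -> COPY to pp4. 5 ppages; refcounts: pp0:4 pp1:4 pp2:2 pp3:1 pp4:1
Op 6: write(P0, v0, 135). refcount(pp0)=4>1 -> COPY to pp5. 6 ppages; refcounts: pp0:3 pp1:4 pp2:2 pp3:1 pp4:1 pp5:1
Op 7: write(P0, v1, 110). refcount(pp1)=4>1 -> COPY to pp6. 7 ppages; refcounts: pp0:3 pp1:3 pp2:2 pp3:1 pp4:1 pp5:1 pp6:1
Op 8: write(P0, v0, 122). refcount(pp5)=1 -> write in place. 7 ppages; refcounts: pp0:3 pp1:3 pp2:2 pp3:1 pp4:1 pp5:1 pp6:1
Op 9: write(P3, v0, 174). refcount(pp0)=3>1 -> COPY to pp7. 8 ppages; refcounts: pp0:2 pp1:3 pp2:2 pp3:1 pp4:1 pp5:1 pp6:1 pp7:1

Answer: 2 3 2 1 1 1 1 1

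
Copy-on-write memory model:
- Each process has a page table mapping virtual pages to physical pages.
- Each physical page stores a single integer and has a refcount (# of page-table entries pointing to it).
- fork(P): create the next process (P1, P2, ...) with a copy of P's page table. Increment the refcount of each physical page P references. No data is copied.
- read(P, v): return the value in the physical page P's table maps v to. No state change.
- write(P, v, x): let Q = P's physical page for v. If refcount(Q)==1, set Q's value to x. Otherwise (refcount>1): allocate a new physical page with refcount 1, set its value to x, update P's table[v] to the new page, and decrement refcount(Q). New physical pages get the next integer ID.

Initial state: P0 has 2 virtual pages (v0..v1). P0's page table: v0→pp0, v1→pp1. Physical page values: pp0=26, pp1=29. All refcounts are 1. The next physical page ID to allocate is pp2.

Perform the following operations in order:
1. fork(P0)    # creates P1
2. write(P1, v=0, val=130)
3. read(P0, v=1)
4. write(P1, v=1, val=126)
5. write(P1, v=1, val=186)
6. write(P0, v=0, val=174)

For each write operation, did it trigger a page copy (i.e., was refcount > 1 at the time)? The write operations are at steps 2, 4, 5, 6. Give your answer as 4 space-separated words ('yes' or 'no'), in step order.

Op 1: fork(P0) -> P1. 2 ppages; refcounts: pp0:2 pp1:2
Op 2: write(P1, v0, 130). refcount(pp0)=2>1 -> COPY to pp2. 3 ppages; refcounts: pp0:1 pp1:2 pp2:1
Op 3: read(P0, v1) -> 29. No state change.
Op 4: write(P1, v1, 126). refcount(pp1)=2>1 -> COPY to pp3. 4 ppages; refcounts: pp0:1 pp1:1 pp2:1 pp3:1
Op 5: write(P1, v1, 186). refcount(pp3)=1 -> write in place. 4 ppages; refcounts: pp0:1 pp1:1 pp2:1 pp3:1
Op 6: write(P0, v0, 174). refcount(pp0)=1 -> write in place. 4 ppages; refcounts: pp0:1 pp1:1 pp2:1 pp3:1

yes yes no no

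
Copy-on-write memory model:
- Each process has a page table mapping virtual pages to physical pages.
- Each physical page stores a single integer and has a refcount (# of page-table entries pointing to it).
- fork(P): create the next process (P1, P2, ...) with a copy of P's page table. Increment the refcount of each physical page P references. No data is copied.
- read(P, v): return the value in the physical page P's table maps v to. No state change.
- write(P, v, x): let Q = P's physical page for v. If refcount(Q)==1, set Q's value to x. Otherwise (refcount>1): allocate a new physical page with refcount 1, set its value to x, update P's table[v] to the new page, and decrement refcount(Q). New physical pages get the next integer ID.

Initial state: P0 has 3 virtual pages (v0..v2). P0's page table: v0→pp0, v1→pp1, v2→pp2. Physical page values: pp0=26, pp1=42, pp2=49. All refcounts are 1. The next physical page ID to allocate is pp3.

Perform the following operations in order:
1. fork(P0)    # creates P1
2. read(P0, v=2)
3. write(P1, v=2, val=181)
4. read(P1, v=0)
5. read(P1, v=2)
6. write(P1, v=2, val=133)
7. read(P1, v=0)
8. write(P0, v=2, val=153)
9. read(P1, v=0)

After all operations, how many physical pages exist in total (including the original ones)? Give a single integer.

Answer: 4

Derivation:
Op 1: fork(P0) -> P1. 3 ppages; refcounts: pp0:2 pp1:2 pp2:2
Op 2: read(P0, v2) -> 49. No state change.
Op 3: write(P1, v2, 181). refcount(pp2)=2>1 -> COPY to pp3. 4 ppages; refcounts: pp0:2 pp1:2 pp2:1 pp3:1
Op 4: read(P1, v0) -> 26. No state change.
Op 5: read(P1, v2) -> 181. No state change.
Op 6: write(P1, v2, 133). refcount(pp3)=1 -> write in place. 4 ppages; refcounts: pp0:2 pp1:2 pp2:1 pp3:1
Op 7: read(P1, v0) -> 26. No state change.
Op 8: write(P0, v2, 153). refcount(pp2)=1 -> write in place. 4 ppages; refcounts: pp0:2 pp1:2 pp2:1 pp3:1
Op 9: read(P1, v0) -> 26. No state change.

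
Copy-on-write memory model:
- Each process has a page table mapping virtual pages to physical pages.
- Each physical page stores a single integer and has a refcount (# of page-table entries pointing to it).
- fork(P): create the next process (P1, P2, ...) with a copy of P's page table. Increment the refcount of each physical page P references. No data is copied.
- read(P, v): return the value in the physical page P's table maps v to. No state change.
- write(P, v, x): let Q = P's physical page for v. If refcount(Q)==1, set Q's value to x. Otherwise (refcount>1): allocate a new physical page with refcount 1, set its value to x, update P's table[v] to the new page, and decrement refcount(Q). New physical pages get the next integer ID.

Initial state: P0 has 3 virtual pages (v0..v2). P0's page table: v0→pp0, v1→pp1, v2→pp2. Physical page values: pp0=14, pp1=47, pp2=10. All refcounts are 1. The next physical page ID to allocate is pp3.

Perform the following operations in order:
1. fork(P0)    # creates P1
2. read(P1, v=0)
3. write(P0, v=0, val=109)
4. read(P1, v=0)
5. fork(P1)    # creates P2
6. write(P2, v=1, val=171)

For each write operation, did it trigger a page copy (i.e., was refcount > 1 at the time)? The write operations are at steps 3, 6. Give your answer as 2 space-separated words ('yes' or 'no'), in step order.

Op 1: fork(P0) -> P1. 3 ppages; refcounts: pp0:2 pp1:2 pp2:2
Op 2: read(P1, v0) -> 14. No state change.
Op 3: write(P0, v0, 109). refcount(pp0)=2>1 -> COPY to pp3. 4 ppages; refcounts: pp0:1 pp1:2 pp2:2 pp3:1
Op 4: read(P1, v0) -> 14. No state change.
Op 5: fork(P1) -> P2. 4 ppages; refcounts: pp0:2 pp1:3 pp2:3 pp3:1
Op 6: write(P2, v1, 171). refcount(pp1)=3>1 -> COPY to pp4. 5 ppages; refcounts: pp0:2 pp1:2 pp2:3 pp3:1 pp4:1

yes yes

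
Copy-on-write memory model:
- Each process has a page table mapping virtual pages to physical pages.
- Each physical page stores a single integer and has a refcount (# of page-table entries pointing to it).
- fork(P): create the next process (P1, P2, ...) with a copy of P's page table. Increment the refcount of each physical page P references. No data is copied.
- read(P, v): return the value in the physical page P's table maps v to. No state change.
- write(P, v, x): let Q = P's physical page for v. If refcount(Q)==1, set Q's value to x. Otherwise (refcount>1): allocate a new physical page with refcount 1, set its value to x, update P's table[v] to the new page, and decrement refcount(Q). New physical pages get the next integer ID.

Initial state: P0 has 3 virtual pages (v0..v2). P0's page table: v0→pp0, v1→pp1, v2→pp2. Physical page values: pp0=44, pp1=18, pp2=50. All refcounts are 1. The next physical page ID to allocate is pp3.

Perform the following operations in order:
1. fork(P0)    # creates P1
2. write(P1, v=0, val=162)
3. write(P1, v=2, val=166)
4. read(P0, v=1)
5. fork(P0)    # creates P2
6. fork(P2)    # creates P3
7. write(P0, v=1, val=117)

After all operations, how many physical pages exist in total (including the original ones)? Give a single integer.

Op 1: fork(P0) -> P1. 3 ppages; refcounts: pp0:2 pp1:2 pp2:2
Op 2: write(P1, v0, 162). refcount(pp0)=2>1 -> COPY to pp3. 4 ppages; refcounts: pp0:1 pp1:2 pp2:2 pp3:1
Op 3: write(P1, v2, 166). refcount(pp2)=2>1 -> COPY to pp4. 5 ppages; refcounts: pp0:1 pp1:2 pp2:1 pp3:1 pp4:1
Op 4: read(P0, v1) -> 18. No state change.
Op 5: fork(P0) -> P2. 5 ppages; refcounts: pp0:2 pp1:3 pp2:2 pp3:1 pp4:1
Op 6: fork(P2) -> P3. 5 ppages; refcounts: pp0:3 pp1:4 pp2:3 pp3:1 pp4:1
Op 7: write(P0, v1, 117). refcount(pp1)=4>1 -> COPY to pp5. 6 ppages; refcounts: pp0:3 pp1:3 pp2:3 pp3:1 pp4:1 pp5:1

Answer: 6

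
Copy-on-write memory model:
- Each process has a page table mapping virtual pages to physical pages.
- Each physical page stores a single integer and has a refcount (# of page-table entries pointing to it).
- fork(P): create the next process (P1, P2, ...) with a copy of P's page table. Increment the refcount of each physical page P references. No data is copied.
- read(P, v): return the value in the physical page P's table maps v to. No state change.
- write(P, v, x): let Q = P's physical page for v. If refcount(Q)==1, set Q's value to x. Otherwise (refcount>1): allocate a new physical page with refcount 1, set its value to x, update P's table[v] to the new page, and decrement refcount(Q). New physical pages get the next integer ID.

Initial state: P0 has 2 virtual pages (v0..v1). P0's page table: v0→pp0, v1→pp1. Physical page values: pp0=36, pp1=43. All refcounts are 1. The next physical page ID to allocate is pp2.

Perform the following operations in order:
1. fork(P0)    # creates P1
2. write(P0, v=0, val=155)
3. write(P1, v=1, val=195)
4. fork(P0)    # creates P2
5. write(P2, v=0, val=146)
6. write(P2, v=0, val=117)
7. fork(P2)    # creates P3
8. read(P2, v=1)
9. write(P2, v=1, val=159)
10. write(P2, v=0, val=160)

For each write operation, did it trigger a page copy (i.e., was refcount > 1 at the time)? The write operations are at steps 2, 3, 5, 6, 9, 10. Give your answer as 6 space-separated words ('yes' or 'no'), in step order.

Op 1: fork(P0) -> P1. 2 ppages; refcounts: pp0:2 pp1:2
Op 2: write(P0, v0, 155). refcount(pp0)=2>1 -> COPY to pp2. 3 ppages; refcounts: pp0:1 pp1:2 pp2:1
Op 3: write(P1, v1, 195). refcount(pp1)=2>1 -> COPY to pp3. 4 ppages; refcounts: pp0:1 pp1:1 pp2:1 pp3:1
Op 4: fork(P0) -> P2. 4 ppages; refcounts: pp0:1 pp1:2 pp2:2 pp3:1
Op 5: write(P2, v0, 146). refcount(pp2)=2>1 -> COPY to pp4. 5 ppages; refcounts: pp0:1 pp1:2 pp2:1 pp3:1 pp4:1
Op 6: write(P2, v0, 117). refcount(pp4)=1 -> write in place. 5 ppages; refcounts: pp0:1 pp1:2 pp2:1 pp3:1 pp4:1
Op 7: fork(P2) -> P3. 5 ppages; refcounts: pp0:1 pp1:3 pp2:1 pp3:1 pp4:2
Op 8: read(P2, v1) -> 43. No state change.
Op 9: write(P2, v1, 159). refcount(pp1)=3>1 -> COPY to pp5. 6 ppages; refcounts: pp0:1 pp1:2 pp2:1 pp3:1 pp4:2 pp5:1
Op 10: write(P2, v0, 160). refcount(pp4)=2>1 -> COPY to pp6. 7 ppages; refcounts: pp0:1 pp1:2 pp2:1 pp3:1 pp4:1 pp5:1 pp6:1

yes yes yes no yes yes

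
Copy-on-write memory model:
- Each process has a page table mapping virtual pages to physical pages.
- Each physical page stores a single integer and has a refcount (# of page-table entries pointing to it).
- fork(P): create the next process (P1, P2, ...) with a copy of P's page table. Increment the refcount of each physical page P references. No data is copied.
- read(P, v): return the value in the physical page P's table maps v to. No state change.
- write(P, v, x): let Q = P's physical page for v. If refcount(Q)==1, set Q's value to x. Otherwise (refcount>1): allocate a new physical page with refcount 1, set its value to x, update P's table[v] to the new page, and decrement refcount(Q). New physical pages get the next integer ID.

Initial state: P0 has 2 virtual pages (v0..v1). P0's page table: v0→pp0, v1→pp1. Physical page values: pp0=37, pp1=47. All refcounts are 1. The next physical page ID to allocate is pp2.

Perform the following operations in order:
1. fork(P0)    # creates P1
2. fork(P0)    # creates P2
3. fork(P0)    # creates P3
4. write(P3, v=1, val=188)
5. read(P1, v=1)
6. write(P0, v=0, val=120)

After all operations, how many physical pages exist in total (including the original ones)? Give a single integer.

Op 1: fork(P0) -> P1. 2 ppages; refcounts: pp0:2 pp1:2
Op 2: fork(P0) -> P2. 2 ppages; refcounts: pp0:3 pp1:3
Op 3: fork(P0) -> P3. 2 ppages; refcounts: pp0:4 pp1:4
Op 4: write(P3, v1, 188). refcount(pp1)=4>1 -> COPY to pp2. 3 ppages; refcounts: pp0:4 pp1:3 pp2:1
Op 5: read(P1, v1) -> 47. No state change.
Op 6: write(P0, v0, 120). refcount(pp0)=4>1 -> COPY to pp3. 4 ppages; refcounts: pp0:3 pp1:3 pp2:1 pp3:1

Answer: 4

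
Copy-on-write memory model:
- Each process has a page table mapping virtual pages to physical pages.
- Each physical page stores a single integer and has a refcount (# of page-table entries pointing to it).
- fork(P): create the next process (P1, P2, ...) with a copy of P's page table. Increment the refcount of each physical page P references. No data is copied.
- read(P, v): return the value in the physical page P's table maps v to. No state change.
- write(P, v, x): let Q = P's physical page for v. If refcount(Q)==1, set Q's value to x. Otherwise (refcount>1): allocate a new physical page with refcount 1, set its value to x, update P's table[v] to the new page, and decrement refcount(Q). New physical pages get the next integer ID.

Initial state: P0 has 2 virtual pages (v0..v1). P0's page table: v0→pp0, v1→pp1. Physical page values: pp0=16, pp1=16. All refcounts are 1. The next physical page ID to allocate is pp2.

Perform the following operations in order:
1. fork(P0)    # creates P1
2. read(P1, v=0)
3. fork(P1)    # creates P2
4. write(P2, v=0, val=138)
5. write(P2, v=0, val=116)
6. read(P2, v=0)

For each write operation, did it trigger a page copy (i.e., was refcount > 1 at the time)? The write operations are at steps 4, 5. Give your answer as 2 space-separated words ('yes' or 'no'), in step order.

Op 1: fork(P0) -> P1. 2 ppages; refcounts: pp0:2 pp1:2
Op 2: read(P1, v0) -> 16. No state change.
Op 3: fork(P1) -> P2. 2 ppages; refcounts: pp0:3 pp1:3
Op 4: write(P2, v0, 138). refcount(pp0)=3>1 -> COPY to pp2. 3 ppages; refcounts: pp0:2 pp1:3 pp2:1
Op 5: write(P2, v0, 116). refcount(pp2)=1 -> write in place. 3 ppages; refcounts: pp0:2 pp1:3 pp2:1
Op 6: read(P2, v0) -> 116. No state change.

yes no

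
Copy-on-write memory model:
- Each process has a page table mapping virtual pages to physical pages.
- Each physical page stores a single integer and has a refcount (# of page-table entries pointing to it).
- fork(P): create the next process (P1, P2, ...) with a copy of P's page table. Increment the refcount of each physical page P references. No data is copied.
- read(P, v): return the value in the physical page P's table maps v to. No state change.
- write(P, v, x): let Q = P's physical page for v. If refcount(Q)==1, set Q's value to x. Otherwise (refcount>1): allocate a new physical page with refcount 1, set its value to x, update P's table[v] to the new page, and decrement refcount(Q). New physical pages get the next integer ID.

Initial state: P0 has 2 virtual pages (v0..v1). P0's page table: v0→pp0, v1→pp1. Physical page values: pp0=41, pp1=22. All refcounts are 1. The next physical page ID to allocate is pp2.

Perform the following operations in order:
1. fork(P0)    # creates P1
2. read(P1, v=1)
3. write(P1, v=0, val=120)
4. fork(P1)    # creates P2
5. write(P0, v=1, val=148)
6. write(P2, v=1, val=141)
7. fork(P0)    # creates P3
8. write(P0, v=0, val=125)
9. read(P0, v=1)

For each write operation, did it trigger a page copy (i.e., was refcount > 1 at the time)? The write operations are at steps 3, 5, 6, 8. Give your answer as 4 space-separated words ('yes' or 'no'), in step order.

Op 1: fork(P0) -> P1. 2 ppages; refcounts: pp0:2 pp1:2
Op 2: read(P1, v1) -> 22. No state change.
Op 3: write(P1, v0, 120). refcount(pp0)=2>1 -> COPY to pp2. 3 ppages; refcounts: pp0:1 pp1:2 pp2:1
Op 4: fork(P1) -> P2. 3 ppages; refcounts: pp0:1 pp1:3 pp2:2
Op 5: write(P0, v1, 148). refcount(pp1)=3>1 -> COPY to pp3. 4 ppages; refcounts: pp0:1 pp1:2 pp2:2 pp3:1
Op 6: write(P2, v1, 141). refcount(pp1)=2>1 -> COPY to pp4. 5 ppages; refcounts: pp0:1 pp1:1 pp2:2 pp3:1 pp4:1
Op 7: fork(P0) -> P3. 5 ppages; refcounts: pp0:2 pp1:1 pp2:2 pp3:2 pp4:1
Op 8: write(P0, v0, 125). refcount(pp0)=2>1 -> COPY to pp5. 6 ppages; refcounts: pp0:1 pp1:1 pp2:2 pp3:2 pp4:1 pp5:1
Op 9: read(P0, v1) -> 148. No state change.

yes yes yes yes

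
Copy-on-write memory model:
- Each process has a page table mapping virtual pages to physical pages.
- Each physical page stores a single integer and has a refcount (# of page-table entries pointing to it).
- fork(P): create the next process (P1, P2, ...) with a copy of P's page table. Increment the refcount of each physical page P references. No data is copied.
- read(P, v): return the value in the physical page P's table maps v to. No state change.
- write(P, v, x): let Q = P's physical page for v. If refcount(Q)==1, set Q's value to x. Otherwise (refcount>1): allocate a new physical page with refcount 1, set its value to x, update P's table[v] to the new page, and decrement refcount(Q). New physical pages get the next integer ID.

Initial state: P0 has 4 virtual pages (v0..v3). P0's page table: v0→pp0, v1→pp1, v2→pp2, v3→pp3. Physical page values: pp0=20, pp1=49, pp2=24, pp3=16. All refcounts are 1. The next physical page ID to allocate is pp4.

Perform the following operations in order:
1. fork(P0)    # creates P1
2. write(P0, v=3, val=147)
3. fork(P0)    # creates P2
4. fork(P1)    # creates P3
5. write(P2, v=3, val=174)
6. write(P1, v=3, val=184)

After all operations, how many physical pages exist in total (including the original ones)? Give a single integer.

Op 1: fork(P0) -> P1. 4 ppages; refcounts: pp0:2 pp1:2 pp2:2 pp3:2
Op 2: write(P0, v3, 147). refcount(pp3)=2>1 -> COPY to pp4. 5 ppages; refcounts: pp0:2 pp1:2 pp2:2 pp3:1 pp4:1
Op 3: fork(P0) -> P2. 5 ppages; refcounts: pp0:3 pp1:3 pp2:3 pp3:1 pp4:2
Op 4: fork(P1) -> P3. 5 ppages; refcounts: pp0:4 pp1:4 pp2:4 pp3:2 pp4:2
Op 5: write(P2, v3, 174). refcount(pp4)=2>1 -> COPY to pp5. 6 ppages; refcounts: pp0:4 pp1:4 pp2:4 pp3:2 pp4:1 pp5:1
Op 6: write(P1, v3, 184). refcount(pp3)=2>1 -> COPY to pp6. 7 ppages; refcounts: pp0:4 pp1:4 pp2:4 pp3:1 pp4:1 pp5:1 pp6:1

Answer: 7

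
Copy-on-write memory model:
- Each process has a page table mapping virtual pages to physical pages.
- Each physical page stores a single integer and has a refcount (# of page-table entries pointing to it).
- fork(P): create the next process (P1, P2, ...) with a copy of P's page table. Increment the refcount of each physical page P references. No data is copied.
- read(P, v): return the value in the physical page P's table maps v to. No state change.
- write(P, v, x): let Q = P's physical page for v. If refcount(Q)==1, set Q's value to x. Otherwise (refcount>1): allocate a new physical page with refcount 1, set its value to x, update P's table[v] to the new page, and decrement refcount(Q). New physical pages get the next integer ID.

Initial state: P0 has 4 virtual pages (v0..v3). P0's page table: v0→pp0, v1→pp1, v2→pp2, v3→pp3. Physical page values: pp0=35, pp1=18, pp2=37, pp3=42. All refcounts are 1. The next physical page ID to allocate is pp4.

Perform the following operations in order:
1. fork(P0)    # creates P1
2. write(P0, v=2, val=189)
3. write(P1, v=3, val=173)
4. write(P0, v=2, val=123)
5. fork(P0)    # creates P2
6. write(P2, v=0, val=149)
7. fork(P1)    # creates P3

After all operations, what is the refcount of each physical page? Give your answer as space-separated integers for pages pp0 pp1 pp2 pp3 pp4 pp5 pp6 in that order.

Op 1: fork(P0) -> P1. 4 ppages; refcounts: pp0:2 pp1:2 pp2:2 pp3:2
Op 2: write(P0, v2, 189). refcount(pp2)=2>1 -> COPY to pp4. 5 ppages; refcounts: pp0:2 pp1:2 pp2:1 pp3:2 pp4:1
Op 3: write(P1, v3, 173). refcount(pp3)=2>1 -> COPY to pp5. 6 ppages; refcounts: pp0:2 pp1:2 pp2:1 pp3:1 pp4:1 pp5:1
Op 4: write(P0, v2, 123). refcount(pp4)=1 -> write in place. 6 ppages; refcounts: pp0:2 pp1:2 pp2:1 pp3:1 pp4:1 pp5:1
Op 5: fork(P0) -> P2. 6 ppages; refcounts: pp0:3 pp1:3 pp2:1 pp3:2 pp4:2 pp5:1
Op 6: write(P2, v0, 149). refcount(pp0)=3>1 -> COPY to pp6. 7 ppages; refcounts: pp0:2 pp1:3 pp2:1 pp3:2 pp4:2 pp5:1 pp6:1
Op 7: fork(P1) -> P3. 7 ppages; refcounts: pp0:3 pp1:4 pp2:2 pp3:2 pp4:2 pp5:2 pp6:1

Answer: 3 4 2 2 2 2 1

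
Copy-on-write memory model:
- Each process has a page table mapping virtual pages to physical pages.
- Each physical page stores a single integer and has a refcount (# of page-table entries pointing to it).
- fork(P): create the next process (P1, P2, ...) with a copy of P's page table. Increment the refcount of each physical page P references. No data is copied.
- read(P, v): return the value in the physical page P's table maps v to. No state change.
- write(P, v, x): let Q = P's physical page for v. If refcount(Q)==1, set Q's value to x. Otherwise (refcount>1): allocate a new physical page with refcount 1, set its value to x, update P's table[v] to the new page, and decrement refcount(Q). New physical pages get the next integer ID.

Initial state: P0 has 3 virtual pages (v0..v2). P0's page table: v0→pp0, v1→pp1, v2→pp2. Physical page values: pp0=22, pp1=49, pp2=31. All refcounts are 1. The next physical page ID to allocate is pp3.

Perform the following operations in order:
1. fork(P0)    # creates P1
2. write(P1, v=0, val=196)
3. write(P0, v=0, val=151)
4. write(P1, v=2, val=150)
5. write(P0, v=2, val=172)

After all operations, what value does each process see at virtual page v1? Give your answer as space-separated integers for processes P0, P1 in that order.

Op 1: fork(P0) -> P1. 3 ppages; refcounts: pp0:2 pp1:2 pp2:2
Op 2: write(P1, v0, 196). refcount(pp0)=2>1 -> COPY to pp3. 4 ppages; refcounts: pp0:1 pp1:2 pp2:2 pp3:1
Op 3: write(P0, v0, 151). refcount(pp0)=1 -> write in place. 4 ppages; refcounts: pp0:1 pp1:2 pp2:2 pp3:1
Op 4: write(P1, v2, 150). refcount(pp2)=2>1 -> COPY to pp4. 5 ppages; refcounts: pp0:1 pp1:2 pp2:1 pp3:1 pp4:1
Op 5: write(P0, v2, 172). refcount(pp2)=1 -> write in place. 5 ppages; refcounts: pp0:1 pp1:2 pp2:1 pp3:1 pp4:1
P0: v1 -> pp1 = 49
P1: v1 -> pp1 = 49

Answer: 49 49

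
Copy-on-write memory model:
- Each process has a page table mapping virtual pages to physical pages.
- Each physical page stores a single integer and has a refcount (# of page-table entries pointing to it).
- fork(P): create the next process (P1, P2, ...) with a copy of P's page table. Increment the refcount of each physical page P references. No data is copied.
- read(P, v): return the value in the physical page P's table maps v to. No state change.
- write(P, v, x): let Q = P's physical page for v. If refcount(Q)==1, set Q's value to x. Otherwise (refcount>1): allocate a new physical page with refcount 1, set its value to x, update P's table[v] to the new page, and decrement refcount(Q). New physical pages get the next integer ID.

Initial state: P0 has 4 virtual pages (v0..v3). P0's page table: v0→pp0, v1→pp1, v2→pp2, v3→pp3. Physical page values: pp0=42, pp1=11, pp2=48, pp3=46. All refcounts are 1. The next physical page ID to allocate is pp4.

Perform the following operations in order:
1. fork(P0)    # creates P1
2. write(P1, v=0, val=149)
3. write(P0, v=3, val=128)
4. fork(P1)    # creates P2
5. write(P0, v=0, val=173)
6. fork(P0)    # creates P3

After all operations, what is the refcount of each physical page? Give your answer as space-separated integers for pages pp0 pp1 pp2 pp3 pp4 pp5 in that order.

Op 1: fork(P0) -> P1. 4 ppages; refcounts: pp0:2 pp1:2 pp2:2 pp3:2
Op 2: write(P1, v0, 149). refcount(pp0)=2>1 -> COPY to pp4. 5 ppages; refcounts: pp0:1 pp1:2 pp2:2 pp3:2 pp4:1
Op 3: write(P0, v3, 128). refcount(pp3)=2>1 -> COPY to pp5. 6 ppages; refcounts: pp0:1 pp1:2 pp2:2 pp3:1 pp4:1 pp5:1
Op 4: fork(P1) -> P2. 6 ppages; refcounts: pp0:1 pp1:3 pp2:3 pp3:2 pp4:2 pp5:1
Op 5: write(P0, v0, 173). refcount(pp0)=1 -> write in place. 6 ppages; refcounts: pp0:1 pp1:3 pp2:3 pp3:2 pp4:2 pp5:1
Op 6: fork(P0) -> P3. 6 ppages; refcounts: pp0:2 pp1:4 pp2:4 pp3:2 pp4:2 pp5:2

Answer: 2 4 4 2 2 2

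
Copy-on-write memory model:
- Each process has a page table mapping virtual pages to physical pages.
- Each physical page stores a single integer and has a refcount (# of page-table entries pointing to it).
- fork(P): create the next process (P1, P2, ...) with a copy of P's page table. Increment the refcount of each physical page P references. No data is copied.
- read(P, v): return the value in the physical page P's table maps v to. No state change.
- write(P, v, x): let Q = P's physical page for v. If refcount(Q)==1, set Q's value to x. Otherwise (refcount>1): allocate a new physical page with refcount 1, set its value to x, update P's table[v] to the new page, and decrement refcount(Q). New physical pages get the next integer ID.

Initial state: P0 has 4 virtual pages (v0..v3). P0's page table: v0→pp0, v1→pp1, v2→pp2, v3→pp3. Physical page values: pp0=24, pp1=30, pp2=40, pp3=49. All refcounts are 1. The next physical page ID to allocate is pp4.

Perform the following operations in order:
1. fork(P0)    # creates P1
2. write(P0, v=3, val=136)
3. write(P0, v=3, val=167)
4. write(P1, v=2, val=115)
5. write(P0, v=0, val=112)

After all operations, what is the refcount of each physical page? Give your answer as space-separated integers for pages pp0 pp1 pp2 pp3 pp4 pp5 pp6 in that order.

Op 1: fork(P0) -> P1. 4 ppages; refcounts: pp0:2 pp1:2 pp2:2 pp3:2
Op 2: write(P0, v3, 136). refcount(pp3)=2>1 -> COPY to pp4. 5 ppages; refcounts: pp0:2 pp1:2 pp2:2 pp3:1 pp4:1
Op 3: write(P0, v3, 167). refcount(pp4)=1 -> write in place. 5 ppages; refcounts: pp0:2 pp1:2 pp2:2 pp3:1 pp4:1
Op 4: write(P1, v2, 115). refcount(pp2)=2>1 -> COPY to pp5. 6 ppages; refcounts: pp0:2 pp1:2 pp2:1 pp3:1 pp4:1 pp5:1
Op 5: write(P0, v0, 112). refcount(pp0)=2>1 -> COPY to pp6. 7 ppages; refcounts: pp0:1 pp1:2 pp2:1 pp3:1 pp4:1 pp5:1 pp6:1

Answer: 1 2 1 1 1 1 1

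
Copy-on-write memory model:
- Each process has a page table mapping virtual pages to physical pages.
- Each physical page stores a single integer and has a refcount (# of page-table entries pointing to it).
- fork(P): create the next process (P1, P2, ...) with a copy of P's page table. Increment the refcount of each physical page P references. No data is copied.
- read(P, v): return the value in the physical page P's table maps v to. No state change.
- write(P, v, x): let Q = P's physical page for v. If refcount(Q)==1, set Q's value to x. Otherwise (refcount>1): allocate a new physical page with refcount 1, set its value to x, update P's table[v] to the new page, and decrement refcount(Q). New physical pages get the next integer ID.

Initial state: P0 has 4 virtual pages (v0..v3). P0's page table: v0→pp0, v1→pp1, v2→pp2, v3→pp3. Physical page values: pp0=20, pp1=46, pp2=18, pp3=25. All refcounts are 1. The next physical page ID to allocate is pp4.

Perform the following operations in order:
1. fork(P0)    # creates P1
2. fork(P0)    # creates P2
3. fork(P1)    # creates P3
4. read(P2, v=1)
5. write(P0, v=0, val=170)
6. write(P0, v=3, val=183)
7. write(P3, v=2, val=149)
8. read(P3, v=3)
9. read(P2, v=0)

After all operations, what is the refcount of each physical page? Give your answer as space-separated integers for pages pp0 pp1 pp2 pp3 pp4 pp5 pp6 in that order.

Op 1: fork(P0) -> P1. 4 ppages; refcounts: pp0:2 pp1:2 pp2:2 pp3:2
Op 2: fork(P0) -> P2. 4 ppages; refcounts: pp0:3 pp1:3 pp2:3 pp3:3
Op 3: fork(P1) -> P3. 4 ppages; refcounts: pp0:4 pp1:4 pp2:4 pp3:4
Op 4: read(P2, v1) -> 46. No state change.
Op 5: write(P0, v0, 170). refcount(pp0)=4>1 -> COPY to pp4. 5 ppages; refcounts: pp0:3 pp1:4 pp2:4 pp3:4 pp4:1
Op 6: write(P0, v3, 183). refcount(pp3)=4>1 -> COPY to pp5. 6 ppages; refcounts: pp0:3 pp1:4 pp2:4 pp3:3 pp4:1 pp5:1
Op 7: write(P3, v2, 149). refcount(pp2)=4>1 -> COPY to pp6. 7 ppages; refcounts: pp0:3 pp1:4 pp2:3 pp3:3 pp4:1 pp5:1 pp6:1
Op 8: read(P3, v3) -> 25. No state change.
Op 9: read(P2, v0) -> 20. No state change.

Answer: 3 4 3 3 1 1 1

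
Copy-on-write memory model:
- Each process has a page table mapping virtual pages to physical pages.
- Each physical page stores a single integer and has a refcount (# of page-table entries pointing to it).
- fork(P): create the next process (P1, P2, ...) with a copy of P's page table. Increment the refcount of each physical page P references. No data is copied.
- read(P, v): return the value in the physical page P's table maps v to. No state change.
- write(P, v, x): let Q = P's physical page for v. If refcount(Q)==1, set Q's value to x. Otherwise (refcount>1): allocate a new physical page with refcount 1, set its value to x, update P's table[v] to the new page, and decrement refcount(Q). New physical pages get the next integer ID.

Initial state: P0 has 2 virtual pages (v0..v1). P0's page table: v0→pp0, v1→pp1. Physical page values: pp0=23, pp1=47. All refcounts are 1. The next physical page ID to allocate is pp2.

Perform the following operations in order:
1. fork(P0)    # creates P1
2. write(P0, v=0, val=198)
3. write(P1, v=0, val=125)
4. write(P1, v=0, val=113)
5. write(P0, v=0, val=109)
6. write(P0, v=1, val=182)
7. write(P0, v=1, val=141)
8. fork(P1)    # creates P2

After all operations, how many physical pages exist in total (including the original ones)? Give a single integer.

Answer: 4

Derivation:
Op 1: fork(P0) -> P1. 2 ppages; refcounts: pp0:2 pp1:2
Op 2: write(P0, v0, 198). refcount(pp0)=2>1 -> COPY to pp2. 3 ppages; refcounts: pp0:1 pp1:2 pp2:1
Op 3: write(P1, v0, 125). refcount(pp0)=1 -> write in place. 3 ppages; refcounts: pp0:1 pp1:2 pp2:1
Op 4: write(P1, v0, 113). refcount(pp0)=1 -> write in place. 3 ppages; refcounts: pp0:1 pp1:2 pp2:1
Op 5: write(P0, v0, 109). refcount(pp2)=1 -> write in place. 3 ppages; refcounts: pp0:1 pp1:2 pp2:1
Op 6: write(P0, v1, 182). refcount(pp1)=2>1 -> COPY to pp3. 4 ppages; refcounts: pp0:1 pp1:1 pp2:1 pp3:1
Op 7: write(P0, v1, 141). refcount(pp3)=1 -> write in place. 4 ppages; refcounts: pp0:1 pp1:1 pp2:1 pp3:1
Op 8: fork(P1) -> P2. 4 ppages; refcounts: pp0:2 pp1:2 pp2:1 pp3:1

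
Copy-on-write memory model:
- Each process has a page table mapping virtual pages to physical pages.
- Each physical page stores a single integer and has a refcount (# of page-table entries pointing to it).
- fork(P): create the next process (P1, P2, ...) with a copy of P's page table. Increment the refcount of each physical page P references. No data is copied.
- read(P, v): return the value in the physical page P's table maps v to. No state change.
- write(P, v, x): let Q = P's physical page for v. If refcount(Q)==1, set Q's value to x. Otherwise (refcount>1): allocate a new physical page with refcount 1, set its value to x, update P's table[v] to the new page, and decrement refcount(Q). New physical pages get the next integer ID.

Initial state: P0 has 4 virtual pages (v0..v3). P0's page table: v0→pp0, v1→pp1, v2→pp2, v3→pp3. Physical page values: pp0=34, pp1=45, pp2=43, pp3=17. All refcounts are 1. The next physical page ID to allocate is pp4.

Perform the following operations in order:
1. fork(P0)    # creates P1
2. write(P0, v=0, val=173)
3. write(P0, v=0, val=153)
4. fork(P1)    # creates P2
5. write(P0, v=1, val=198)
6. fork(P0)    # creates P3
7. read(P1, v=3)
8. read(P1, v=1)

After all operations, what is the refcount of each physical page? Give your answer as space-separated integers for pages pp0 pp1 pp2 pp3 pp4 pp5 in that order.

Answer: 2 2 4 4 2 2

Derivation:
Op 1: fork(P0) -> P1. 4 ppages; refcounts: pp0:2 pp1:2 pp2:2 pp3:2
Op 2: write(P0, v0, 173). refcount(pp0)=2>1 -> COPY to pp4. 5 ppages; refcounts: pp0:1 pp1:2 pp2:2 pp3:2 pp4:1
Op 3: write(P0, v0, 153). refcount(pp4)=1 -> write in place. 5 ppages; refcounts: pp0:1 pp1:2 pp2:2 pp3:2 pp4:1
Op 4: fork(P1) -> P2. 5 ppages; refcounts: pp0:2 pp1:3 pp2:3 pp3:3 pp4:1
Op 5: write(P0, v1, 198). refcount(pp1)=3>1 -> COPY to pp5. 6 ppages; refcounts: pp0:2 pp1:2 pp2:3 pp3:3 pp4:1 pp5:1
Op 6: fork(P0) -> P3. 6 ppages; refcounts: pp0:2 pp1:2 pp2:4 pp3:4 pp4:2 pp5:2
Op 7: read(P1, v3) -> 17. No state change.
Op 8: read(P1, v1) -> 45. No state change.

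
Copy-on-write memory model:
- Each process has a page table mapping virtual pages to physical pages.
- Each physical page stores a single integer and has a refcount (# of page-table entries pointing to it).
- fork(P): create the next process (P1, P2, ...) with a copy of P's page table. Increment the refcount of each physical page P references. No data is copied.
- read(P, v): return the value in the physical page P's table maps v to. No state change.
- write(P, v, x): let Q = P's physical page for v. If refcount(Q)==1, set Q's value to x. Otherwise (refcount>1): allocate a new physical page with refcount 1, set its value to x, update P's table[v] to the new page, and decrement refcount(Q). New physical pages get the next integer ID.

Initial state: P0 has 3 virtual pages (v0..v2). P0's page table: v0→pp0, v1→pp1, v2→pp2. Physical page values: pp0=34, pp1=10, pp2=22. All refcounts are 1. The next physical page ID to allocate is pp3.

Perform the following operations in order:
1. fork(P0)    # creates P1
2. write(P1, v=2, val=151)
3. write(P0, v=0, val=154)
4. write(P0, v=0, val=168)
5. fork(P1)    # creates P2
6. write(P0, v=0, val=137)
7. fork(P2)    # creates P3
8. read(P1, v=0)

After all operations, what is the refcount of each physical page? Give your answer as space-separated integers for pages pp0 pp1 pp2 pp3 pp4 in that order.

Op 1: fork(P0) -> P1. 3 ppages; refcounts: pp0:2 pp1:2 pp2:2
Op 2: write(P1, v2, 151). refcount(pp2)=2>1 -> COPY to pp3. 4 ppages; refcounts: pp0:2 pp1:2 pp2:1 pp3:1
Op 3: write(P0, v0, 154). refcount(pp0)=2>1 -> COPY to pp4. 5 ppages; refcounts: pp0:1 pp1:2 pp2:1 pp3:1 pp4:1
Op 4: write(P0, v0, 168). refcount(pp4)=1 -> write in place. 5 ppages; refcounts: pp0:1 pp1:2 pp2:1 pp3:1 pp4:1
Op 5: fork(P1) -> P2. 5 ppages; refcounts: pp0:2 pp1:3 pp2:1 pp3:2 pp4:1
Op 6: write(P0, v0, 137). refcount(pp4)=1 -> write in place. 5 ppages; refcounts: pp0:2 pp1:3 pp2:1 pp3:2 pp4:1
Op 7: fork(P2) -> P3. 5 ppages; refcounts: pp0:3 pp1:4 pp2:1 pp3:3 pp4:1
Op 8: read(P1, v0) -> 34. No state change.

Answer: 3 4 1 3 1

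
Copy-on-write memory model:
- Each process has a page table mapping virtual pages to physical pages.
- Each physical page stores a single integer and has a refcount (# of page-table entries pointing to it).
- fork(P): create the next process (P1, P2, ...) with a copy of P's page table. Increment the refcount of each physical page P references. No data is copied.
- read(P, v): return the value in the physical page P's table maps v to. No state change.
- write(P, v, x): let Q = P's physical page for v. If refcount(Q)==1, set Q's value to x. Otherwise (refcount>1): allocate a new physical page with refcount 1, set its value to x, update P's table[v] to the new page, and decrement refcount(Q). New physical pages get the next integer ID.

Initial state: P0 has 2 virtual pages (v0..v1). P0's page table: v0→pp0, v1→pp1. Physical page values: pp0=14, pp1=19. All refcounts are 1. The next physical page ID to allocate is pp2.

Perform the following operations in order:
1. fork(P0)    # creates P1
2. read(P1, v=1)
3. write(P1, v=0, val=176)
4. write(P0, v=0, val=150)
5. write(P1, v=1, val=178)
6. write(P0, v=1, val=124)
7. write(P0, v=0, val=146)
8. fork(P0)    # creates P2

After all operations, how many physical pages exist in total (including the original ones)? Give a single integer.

Answer: 4

Derivation:
Op 1: fork(P0) -> P1. 2 ppages; refcounts: pp0:2 pp1:2
Op 2: read(P1, v1) -> 19. No state change.
Op 3: write(P1, v0, 176). refcount(pp0)=2>1 -> COPY to pp2. 3 ppages; refcounts: pp0:1 pp1:2 pp2:1
Op 4: write(P0, v0, 150). refcount(pp0)=1 -> write in place. 3 ppages; refcounts: pp0:1 pp1:2 pp2:1
Op 5: write(P1, v1, 178). refcount(pp1)=2>1 -> COPY to pp3. 4 ppages; refcounts: pp0:1 pp1:1 pp2:1 pp3:1
Op 6: write(P0, v1, 124). refcount(pp1)=1 -> write in place. 4 ppages; refcounts: pp0:1 pp1:1 pp2:1 pp3:1
Op 7: write(P0, v0, 146). refcount(pp0)=1 -> write in place. 4 ppages; refcounts: pp0:1 pp1:1 pp2:1 pp3:1
Op 8: fork(P0) -> P2. 4 ppages; refcounts: pp0:2 pp1:2 pp2:1 pp3:1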